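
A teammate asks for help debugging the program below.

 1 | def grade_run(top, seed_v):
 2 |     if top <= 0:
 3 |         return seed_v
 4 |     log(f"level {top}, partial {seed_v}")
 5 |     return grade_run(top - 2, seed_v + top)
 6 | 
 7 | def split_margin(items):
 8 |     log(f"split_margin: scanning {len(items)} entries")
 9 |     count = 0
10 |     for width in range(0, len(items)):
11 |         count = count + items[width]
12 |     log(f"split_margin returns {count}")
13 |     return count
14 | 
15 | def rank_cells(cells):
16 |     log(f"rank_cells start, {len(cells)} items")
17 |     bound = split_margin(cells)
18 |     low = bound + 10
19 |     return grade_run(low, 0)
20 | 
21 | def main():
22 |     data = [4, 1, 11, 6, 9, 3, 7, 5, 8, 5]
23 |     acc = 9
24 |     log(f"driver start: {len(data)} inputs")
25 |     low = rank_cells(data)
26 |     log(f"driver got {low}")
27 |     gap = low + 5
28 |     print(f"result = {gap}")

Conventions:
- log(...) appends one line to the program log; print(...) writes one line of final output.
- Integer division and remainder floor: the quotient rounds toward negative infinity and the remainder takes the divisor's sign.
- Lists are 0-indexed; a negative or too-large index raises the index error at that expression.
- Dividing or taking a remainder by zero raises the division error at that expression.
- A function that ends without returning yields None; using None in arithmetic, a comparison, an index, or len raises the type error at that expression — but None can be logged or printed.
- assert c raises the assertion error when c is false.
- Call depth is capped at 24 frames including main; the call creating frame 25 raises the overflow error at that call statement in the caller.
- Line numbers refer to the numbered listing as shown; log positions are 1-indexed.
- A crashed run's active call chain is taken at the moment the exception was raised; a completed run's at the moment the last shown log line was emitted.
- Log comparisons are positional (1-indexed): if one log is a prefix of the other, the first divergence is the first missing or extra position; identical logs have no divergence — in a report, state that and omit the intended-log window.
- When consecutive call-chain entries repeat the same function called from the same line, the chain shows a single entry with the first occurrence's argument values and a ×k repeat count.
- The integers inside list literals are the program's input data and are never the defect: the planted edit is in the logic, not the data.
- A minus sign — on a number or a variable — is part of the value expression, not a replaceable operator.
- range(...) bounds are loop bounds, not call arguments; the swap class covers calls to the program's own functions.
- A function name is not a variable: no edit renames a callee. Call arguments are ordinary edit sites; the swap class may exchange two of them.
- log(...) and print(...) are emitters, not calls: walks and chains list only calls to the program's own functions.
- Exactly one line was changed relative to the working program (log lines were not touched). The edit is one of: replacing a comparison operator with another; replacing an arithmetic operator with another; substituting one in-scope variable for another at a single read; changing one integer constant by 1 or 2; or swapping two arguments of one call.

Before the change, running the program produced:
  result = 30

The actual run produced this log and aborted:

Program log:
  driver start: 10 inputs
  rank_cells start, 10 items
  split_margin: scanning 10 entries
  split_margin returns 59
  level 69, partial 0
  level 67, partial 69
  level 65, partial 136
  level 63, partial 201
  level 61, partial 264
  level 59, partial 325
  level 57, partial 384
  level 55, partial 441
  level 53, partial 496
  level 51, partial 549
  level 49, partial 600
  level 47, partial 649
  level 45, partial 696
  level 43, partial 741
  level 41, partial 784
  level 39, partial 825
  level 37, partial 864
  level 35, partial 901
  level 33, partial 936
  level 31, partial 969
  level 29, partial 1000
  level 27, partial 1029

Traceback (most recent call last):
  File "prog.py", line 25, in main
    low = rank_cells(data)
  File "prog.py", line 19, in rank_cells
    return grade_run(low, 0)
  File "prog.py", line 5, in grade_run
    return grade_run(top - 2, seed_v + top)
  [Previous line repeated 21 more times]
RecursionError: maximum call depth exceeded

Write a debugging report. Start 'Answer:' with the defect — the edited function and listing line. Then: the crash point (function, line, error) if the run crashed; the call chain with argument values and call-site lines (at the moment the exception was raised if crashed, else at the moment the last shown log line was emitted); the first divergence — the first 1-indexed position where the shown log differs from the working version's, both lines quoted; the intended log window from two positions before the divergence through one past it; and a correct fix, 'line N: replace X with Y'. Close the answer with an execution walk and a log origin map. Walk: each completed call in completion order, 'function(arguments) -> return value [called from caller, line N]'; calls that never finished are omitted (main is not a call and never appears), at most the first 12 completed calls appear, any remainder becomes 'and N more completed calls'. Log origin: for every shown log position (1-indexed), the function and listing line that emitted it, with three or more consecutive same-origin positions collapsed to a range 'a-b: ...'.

Answer: the defect is in rank_cells at line 18.
Core observation: The earliest visible damage is log position 5 — 'level 69, partial 0' rather than the intended 'level 9, partial 0'.
Crash: grade_run, line 5, RecursionError.
Call chain: main -> rank_cells([4, 1, 11, 6, 9, 3, 7, 5, 8, 5]) (called at line 25) -> grade_run(69, 0) (called at line 19) -> grade_run(67, 69) (called at line 5) ×21.
First divergence: position 5 — shown 'level 69, partial 0', intended 'level 9, partial 0'.
Intended log window:
  3: split_margin: scanning 10 entries
  4: split_margin returns 59
  5: level 9, partial 0
  6: level 7, partial 9
Execution walk:
  split_margin([4, 1, 11, 6, 9, 3, 7, 5, 8, 5]) -> 59  [called from rank_cells, line 17]
Log origins:
  1: emitted by main (line 24)
  2: emitted by rank_cells (line 16)
  3: emitted by split_margin (line 8)
  4: emitted by split_margin (line 12)
  5-26: emitted by grade_run (line 4)
A correct fix: line 18: replace `+` with `%`.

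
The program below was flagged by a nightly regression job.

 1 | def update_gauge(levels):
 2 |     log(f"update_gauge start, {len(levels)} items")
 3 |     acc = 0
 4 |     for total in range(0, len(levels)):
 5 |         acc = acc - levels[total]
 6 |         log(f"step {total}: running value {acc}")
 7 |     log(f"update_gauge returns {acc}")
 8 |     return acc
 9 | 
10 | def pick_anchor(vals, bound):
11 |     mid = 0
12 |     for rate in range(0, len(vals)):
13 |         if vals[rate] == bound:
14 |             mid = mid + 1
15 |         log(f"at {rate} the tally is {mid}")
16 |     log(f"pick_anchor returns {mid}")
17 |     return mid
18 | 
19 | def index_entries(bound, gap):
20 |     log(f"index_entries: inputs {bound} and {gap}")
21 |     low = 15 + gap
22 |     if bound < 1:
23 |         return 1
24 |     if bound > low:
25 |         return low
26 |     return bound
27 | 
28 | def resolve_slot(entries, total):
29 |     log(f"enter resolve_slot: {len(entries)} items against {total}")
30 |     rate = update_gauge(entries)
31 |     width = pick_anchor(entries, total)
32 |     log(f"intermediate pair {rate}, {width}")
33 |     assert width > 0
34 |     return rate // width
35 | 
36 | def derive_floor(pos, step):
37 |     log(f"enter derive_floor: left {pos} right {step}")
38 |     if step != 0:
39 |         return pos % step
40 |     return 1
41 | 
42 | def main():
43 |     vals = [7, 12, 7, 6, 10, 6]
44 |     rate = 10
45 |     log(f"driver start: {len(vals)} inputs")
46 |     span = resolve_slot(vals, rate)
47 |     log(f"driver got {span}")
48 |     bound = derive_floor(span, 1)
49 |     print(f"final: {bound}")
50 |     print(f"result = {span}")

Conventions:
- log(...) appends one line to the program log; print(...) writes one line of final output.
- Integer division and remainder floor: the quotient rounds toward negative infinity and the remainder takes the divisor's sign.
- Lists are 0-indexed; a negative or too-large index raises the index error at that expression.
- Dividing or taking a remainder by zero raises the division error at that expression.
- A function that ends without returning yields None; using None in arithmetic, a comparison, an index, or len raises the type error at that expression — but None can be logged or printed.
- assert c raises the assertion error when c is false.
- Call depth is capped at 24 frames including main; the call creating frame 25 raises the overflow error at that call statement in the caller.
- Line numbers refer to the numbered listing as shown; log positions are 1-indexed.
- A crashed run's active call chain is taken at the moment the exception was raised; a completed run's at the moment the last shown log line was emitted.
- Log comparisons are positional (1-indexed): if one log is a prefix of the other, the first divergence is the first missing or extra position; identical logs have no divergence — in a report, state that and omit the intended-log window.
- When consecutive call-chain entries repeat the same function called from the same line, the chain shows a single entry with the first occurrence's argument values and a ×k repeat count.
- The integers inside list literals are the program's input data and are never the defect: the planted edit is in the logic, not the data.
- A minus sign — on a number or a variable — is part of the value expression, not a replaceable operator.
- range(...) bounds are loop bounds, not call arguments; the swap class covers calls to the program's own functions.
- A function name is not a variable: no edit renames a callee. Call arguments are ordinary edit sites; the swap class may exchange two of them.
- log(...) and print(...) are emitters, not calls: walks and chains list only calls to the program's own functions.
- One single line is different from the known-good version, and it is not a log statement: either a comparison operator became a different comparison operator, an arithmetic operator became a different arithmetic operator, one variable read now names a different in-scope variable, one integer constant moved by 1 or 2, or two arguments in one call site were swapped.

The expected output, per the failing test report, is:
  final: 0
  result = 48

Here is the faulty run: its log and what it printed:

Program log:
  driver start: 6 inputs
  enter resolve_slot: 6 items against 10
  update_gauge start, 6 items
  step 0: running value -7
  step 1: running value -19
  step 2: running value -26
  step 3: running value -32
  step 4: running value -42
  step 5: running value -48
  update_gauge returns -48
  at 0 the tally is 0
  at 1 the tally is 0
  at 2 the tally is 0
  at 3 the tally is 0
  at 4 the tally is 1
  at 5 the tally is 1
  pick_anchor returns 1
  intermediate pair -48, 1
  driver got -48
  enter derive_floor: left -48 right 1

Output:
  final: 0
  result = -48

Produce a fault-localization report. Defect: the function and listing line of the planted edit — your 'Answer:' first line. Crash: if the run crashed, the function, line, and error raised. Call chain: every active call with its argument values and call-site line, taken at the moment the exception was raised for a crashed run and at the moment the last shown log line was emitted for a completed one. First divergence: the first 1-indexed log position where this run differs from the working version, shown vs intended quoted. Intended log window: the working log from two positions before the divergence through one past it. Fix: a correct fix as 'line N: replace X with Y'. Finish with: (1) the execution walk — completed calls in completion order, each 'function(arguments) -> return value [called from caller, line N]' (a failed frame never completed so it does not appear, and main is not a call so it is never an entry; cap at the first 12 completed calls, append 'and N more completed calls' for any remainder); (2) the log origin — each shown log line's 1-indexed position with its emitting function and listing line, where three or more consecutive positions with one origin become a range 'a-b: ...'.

Answer: the defect is in update_gauge at line 5.
Core observation: Log line 4 is where behavior first shows: 'step 0: running value -7' appears instead of 'step 0: running value 7'.
Call chain: main -> derive_floor(-48, 1) (called at line 48).
First divergence: position 4 — the shown line 'step 0: running value -7' should read 'step 0: running value 7'.
Intended log window:
  2: enter resolve_slot: 6 items against 10
  3: update_gauge start, 6 items
  4: step 0: running value 7
  5: step 1: running value 19
Execution walk:
  update_gauge([7, 12, 7, 6, 10, 6]) -> -48  [called from resolve_slot, line 30]
  pick_anchor([7, 12, 7, 6, 10, 6], 10) -> 1  [called from resolve_slot, line 31]
  resolve_slot([7, 12, 7, 6, 10, 6], 10) -> -48  [called from main, line 46]
  derive_floor(-48, 1) -> 0  [called from main, line 48]
Log line origins:
  1: from main, line 45
  2: from resolve_slot, line 29
  3: from update_gauge, line 2
  4-9: from update_gauge, line 6
  10: from update_gauge, line 7
  11-16: from pick_anchor, line 15
  17: from pick_anchor, line 16
  18: from resolve_slot, line 32
  19: from main, line 47
  20: from derive_floor, line 37
A correct fix: line 5: replace `-` with `+`.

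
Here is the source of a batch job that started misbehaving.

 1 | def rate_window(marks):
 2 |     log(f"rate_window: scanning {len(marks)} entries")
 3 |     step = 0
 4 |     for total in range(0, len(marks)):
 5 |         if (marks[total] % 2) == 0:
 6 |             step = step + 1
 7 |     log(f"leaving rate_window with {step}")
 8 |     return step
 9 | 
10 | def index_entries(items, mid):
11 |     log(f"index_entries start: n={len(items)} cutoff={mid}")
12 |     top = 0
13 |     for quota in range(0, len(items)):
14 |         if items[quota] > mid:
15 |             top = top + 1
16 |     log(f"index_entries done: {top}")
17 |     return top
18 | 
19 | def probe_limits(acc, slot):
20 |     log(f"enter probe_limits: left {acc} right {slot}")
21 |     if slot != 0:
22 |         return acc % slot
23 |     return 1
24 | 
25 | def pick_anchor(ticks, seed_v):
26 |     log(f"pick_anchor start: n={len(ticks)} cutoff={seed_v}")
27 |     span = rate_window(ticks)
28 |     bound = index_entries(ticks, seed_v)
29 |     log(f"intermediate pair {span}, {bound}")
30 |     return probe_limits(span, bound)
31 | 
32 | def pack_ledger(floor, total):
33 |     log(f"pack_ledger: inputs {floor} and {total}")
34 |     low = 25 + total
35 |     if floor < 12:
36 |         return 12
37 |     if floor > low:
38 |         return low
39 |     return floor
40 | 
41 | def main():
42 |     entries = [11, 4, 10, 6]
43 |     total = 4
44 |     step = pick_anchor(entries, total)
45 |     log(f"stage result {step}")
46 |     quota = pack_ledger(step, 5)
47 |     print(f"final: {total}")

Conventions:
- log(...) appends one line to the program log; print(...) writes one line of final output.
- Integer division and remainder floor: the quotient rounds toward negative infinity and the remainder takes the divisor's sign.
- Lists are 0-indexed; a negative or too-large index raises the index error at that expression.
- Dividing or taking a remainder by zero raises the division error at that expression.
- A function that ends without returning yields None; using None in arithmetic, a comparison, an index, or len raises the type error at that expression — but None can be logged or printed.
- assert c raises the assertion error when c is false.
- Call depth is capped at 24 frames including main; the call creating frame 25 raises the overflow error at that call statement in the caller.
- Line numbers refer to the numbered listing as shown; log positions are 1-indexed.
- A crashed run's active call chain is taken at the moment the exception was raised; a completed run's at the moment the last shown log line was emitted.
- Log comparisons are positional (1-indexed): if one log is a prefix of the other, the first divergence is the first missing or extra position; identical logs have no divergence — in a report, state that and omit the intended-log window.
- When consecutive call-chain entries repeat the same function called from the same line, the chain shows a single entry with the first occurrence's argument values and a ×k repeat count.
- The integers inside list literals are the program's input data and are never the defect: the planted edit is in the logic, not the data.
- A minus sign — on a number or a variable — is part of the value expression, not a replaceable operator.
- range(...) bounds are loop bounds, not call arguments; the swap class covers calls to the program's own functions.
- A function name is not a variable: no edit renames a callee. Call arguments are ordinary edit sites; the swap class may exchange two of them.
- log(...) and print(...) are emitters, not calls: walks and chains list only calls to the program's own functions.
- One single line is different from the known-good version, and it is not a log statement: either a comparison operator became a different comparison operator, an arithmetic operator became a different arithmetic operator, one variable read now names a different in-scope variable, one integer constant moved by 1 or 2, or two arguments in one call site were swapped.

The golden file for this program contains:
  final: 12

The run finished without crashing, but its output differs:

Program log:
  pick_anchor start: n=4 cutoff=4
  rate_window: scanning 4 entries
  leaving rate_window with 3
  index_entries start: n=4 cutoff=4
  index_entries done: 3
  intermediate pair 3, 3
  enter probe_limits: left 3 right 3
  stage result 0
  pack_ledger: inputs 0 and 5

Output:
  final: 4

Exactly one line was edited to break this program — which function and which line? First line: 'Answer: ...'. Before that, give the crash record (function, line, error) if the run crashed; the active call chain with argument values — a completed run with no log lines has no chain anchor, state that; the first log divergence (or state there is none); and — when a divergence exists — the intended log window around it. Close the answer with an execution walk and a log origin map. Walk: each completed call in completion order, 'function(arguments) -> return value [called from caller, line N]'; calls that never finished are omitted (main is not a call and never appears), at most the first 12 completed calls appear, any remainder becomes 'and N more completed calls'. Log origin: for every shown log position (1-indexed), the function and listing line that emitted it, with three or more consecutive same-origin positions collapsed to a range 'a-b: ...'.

Answer: the defect is in main at line 47.
Key observation: The logs agree in full; only the final output differs.
Call chain: main -> pack_ledger(0, 5) (called at line 46).
First divergence: none (the log streams are identical).
Execution walk:
  rate_window([11, 4, 10, 6]) -> 3  [called from pick_anchor, line 27]
  index_entries([11, 4, 10, 6], 4) -> 3  [called from pick_anchor, line 28]
  probe_limits(3, 3) -> 0  [called from pick_anchor, line 30]
  pick_anchor([11, 4, 10, 6], 4) -> 0  [called from main, line 44]
  pack_ledger(0, 5) -> 12  [called from main, line 46]
Origin of each log line:
  1 — pick_anchor, line 26
  2 — rate_window, line 2
  3 — rate_window, line 7
  4 — index_entries, line 11
  5 — index_entries, line 16
  6 — pick_anchor, line 29
  7 — probe_limits, line 20
  8 — main, line 45
  9 — pack_ledger, line 33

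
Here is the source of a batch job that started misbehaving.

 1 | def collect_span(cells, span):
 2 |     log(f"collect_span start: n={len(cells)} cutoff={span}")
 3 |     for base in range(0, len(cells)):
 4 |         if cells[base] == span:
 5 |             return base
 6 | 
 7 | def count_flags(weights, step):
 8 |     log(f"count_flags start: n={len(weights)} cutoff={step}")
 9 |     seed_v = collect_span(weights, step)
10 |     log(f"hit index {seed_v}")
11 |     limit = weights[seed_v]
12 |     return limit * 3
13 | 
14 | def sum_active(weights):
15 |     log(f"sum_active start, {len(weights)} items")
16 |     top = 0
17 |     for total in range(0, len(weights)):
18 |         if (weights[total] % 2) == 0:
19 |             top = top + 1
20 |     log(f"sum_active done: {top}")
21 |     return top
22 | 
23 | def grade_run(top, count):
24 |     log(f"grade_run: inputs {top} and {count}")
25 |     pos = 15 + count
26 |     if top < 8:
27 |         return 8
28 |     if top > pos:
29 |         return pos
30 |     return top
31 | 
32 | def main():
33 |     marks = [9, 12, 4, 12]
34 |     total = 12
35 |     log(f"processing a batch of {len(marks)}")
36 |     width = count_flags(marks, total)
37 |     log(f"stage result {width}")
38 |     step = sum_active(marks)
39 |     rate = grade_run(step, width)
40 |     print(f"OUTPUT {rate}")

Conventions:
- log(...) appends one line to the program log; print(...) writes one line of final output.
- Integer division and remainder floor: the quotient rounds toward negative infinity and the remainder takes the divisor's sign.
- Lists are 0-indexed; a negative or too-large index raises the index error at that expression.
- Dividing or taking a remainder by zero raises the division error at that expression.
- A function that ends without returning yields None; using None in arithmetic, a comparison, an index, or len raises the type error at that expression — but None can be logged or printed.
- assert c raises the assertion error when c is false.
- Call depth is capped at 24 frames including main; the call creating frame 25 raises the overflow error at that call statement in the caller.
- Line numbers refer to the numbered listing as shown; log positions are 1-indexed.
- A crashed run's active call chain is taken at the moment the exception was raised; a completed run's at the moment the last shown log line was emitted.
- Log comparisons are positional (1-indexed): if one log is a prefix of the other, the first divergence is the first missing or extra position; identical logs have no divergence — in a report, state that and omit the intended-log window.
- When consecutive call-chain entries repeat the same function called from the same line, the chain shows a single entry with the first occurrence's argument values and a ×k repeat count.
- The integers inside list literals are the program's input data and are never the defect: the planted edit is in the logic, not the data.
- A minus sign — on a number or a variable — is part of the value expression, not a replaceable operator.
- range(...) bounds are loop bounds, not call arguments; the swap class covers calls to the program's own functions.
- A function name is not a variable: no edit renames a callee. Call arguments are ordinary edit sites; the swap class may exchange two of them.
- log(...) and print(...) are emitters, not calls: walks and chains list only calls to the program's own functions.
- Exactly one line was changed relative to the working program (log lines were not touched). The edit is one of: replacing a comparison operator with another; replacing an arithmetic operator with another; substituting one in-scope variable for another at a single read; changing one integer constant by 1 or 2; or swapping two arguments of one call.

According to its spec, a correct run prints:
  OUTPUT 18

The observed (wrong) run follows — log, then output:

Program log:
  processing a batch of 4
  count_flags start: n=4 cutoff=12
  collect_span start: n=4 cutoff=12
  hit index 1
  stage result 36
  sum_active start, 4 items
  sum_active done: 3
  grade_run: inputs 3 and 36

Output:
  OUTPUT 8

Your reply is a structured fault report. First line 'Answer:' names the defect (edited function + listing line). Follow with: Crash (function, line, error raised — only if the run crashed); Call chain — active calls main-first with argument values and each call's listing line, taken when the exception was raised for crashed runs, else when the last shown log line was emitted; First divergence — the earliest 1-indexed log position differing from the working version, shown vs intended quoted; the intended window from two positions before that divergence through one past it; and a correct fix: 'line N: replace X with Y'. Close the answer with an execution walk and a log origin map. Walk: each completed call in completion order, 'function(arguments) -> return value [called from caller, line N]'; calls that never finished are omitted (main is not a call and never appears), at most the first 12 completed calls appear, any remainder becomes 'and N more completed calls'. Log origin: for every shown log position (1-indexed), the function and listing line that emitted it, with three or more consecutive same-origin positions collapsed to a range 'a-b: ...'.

Answer: the defect is in main at line 39.
Key observation: Position 8 is the first bad log line: 'grade_run: inputs 3 and 36' should read 'grade_run: inputs 36 and 3'.
Call chain: main -> grade_run(3, 36) (called at line 39).
First divergence: position 8 — shown 'grade_run: inputs 3 and 36', intended 'grade_run: inputs 36 and 3'.
Intended log window:
  6: sum_active start, 4 items
  7: sum_active done: 3
  8: grade_run: inputs 36 and 3
Execution walk:
  collect_span([9, 12, 4, 12], 12) -> 1  [called from count_flags, line 9]
  count_flags([9, 12, 4, 12], 12) -> 36  [called from main, line 36]
  sum_active([9, 12, 4, 12]) -> 3  [called from main, line 38]
  grade_run(3, 36) -> 8  [called from main, line 39]
Log origin:
  1 — main, line 35
  2 — count_flags, line 8
  3 — collect_span, line 2
  4 — count_flags, line 10
  5 — main, line 37
  6 — sum_active, line 15
  7 — sum_active, line 20
  8 — grade_run, line 24
A correct fix: line 39: replace `grade_run(step, width)` with `grade_run(width, step)`.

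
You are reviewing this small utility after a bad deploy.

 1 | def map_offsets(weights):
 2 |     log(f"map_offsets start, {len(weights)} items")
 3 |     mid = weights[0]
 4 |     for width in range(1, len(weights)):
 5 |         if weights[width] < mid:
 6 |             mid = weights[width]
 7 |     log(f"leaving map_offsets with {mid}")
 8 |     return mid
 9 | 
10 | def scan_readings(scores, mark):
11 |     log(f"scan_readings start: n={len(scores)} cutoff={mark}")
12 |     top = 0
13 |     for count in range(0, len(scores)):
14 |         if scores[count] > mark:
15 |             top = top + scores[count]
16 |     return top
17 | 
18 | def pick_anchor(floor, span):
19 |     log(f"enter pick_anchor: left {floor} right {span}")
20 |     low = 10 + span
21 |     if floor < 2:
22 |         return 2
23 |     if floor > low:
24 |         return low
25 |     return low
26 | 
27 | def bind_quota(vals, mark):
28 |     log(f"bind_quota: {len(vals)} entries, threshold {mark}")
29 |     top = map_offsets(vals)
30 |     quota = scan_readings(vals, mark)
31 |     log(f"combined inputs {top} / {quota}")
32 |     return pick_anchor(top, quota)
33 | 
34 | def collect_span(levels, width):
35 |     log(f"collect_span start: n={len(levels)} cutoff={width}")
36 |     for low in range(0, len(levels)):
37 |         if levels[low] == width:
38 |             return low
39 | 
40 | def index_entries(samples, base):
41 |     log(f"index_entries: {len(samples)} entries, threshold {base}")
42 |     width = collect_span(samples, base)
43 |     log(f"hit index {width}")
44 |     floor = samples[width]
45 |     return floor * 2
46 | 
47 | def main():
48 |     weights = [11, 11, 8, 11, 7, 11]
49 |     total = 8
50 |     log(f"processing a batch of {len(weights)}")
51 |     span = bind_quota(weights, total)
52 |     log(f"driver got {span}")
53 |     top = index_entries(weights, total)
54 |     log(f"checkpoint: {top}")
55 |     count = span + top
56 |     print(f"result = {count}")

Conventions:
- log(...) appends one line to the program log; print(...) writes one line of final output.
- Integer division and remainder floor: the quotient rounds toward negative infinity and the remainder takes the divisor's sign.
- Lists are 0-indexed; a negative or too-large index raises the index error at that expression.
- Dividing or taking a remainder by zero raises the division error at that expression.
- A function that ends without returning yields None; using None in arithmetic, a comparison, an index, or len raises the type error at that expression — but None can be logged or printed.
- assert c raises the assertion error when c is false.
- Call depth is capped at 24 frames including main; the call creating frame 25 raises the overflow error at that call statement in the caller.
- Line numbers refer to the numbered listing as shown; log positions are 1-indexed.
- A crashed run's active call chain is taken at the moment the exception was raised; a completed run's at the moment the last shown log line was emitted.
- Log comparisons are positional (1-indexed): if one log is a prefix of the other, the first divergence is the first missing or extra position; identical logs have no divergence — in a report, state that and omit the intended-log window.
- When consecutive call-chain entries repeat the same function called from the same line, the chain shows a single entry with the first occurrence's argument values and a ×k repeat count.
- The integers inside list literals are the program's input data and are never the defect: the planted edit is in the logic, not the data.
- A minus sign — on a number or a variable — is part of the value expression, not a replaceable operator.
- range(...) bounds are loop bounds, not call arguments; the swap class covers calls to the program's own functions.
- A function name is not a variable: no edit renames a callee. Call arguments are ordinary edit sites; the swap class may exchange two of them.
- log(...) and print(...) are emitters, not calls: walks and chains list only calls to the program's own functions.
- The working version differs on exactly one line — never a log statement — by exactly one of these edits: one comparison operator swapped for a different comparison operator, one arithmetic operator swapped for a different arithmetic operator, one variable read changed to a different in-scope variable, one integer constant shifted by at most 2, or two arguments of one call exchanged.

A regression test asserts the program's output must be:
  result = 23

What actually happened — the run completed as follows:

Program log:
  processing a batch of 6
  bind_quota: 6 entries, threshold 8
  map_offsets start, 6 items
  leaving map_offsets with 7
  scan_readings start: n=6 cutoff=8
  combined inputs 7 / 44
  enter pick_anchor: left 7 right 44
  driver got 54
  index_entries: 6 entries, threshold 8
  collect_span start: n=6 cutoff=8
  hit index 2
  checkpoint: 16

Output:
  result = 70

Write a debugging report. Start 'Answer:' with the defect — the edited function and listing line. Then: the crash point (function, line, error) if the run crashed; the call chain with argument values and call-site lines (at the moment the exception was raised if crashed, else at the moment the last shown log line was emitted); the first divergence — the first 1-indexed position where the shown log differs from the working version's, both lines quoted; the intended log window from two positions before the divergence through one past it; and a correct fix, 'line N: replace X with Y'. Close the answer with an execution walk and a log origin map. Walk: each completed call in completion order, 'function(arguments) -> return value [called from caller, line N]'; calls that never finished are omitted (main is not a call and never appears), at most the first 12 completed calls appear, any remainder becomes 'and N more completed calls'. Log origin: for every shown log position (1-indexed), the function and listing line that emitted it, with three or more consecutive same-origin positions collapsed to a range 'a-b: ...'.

Answer: the defect is in pick_anchor at line 25.
The tell: Log line 8 is where behavior first shows: 'driver got 54' appears instead of 'driver got 7'.
Call chain: main.
First divergence: position 8 — the shown line 'driver got 54' should read 'driver got 7'.
Intended log window:
  6: combined inputs 7 / 44
  7: enter pick_anchor: left 7 right 44
  8: driver got 7
  9: index_entries: 6 entries, threshold 8
Execution walk:
  map_offsets([11, 11, 8, 11, 7, 11]) -> 7  [called from bind_quota, line 29]
  scan_readings([11, 11, 8, 11, 7, 11], 8) -> 44  [called from bind_quota, line 30]
  pick_anchor(7, 44) -> 54  [called from bind_quota, line 32]
  bind_quota([11, 11, 8, 11, 7, 11], 8) -> 54  [called from main, line 51]
  collect_span([11, 11, 8, 11, 7, 11], 8) -> 2  [called from index_entries, line 42]
  index_entries([11, 11, 8, 11, 7, 11], 8) -> 16  [called from main, line 53]
Log origins:
  1: emitted by main (line 50)
  2: emitted by bind_quota (line 28)
  3: emitted by map_offsets (line 2)
  4: emitted by map_offsets (line 7)
  5: emitted by scan_readings (line 11)
  6: emitted by bind_quota (line 31)
  7: emitted by pick_anchor (line 19)
  8: emitted by main (line 52)
  9: emitted by index_entries (line 41)
  10: emitted by collect_span (line 35)
  11: emitted by index_entries (line 43)
  12: emitted by main (line 54)
A correct fix: line 25: replace `low` with `floor`.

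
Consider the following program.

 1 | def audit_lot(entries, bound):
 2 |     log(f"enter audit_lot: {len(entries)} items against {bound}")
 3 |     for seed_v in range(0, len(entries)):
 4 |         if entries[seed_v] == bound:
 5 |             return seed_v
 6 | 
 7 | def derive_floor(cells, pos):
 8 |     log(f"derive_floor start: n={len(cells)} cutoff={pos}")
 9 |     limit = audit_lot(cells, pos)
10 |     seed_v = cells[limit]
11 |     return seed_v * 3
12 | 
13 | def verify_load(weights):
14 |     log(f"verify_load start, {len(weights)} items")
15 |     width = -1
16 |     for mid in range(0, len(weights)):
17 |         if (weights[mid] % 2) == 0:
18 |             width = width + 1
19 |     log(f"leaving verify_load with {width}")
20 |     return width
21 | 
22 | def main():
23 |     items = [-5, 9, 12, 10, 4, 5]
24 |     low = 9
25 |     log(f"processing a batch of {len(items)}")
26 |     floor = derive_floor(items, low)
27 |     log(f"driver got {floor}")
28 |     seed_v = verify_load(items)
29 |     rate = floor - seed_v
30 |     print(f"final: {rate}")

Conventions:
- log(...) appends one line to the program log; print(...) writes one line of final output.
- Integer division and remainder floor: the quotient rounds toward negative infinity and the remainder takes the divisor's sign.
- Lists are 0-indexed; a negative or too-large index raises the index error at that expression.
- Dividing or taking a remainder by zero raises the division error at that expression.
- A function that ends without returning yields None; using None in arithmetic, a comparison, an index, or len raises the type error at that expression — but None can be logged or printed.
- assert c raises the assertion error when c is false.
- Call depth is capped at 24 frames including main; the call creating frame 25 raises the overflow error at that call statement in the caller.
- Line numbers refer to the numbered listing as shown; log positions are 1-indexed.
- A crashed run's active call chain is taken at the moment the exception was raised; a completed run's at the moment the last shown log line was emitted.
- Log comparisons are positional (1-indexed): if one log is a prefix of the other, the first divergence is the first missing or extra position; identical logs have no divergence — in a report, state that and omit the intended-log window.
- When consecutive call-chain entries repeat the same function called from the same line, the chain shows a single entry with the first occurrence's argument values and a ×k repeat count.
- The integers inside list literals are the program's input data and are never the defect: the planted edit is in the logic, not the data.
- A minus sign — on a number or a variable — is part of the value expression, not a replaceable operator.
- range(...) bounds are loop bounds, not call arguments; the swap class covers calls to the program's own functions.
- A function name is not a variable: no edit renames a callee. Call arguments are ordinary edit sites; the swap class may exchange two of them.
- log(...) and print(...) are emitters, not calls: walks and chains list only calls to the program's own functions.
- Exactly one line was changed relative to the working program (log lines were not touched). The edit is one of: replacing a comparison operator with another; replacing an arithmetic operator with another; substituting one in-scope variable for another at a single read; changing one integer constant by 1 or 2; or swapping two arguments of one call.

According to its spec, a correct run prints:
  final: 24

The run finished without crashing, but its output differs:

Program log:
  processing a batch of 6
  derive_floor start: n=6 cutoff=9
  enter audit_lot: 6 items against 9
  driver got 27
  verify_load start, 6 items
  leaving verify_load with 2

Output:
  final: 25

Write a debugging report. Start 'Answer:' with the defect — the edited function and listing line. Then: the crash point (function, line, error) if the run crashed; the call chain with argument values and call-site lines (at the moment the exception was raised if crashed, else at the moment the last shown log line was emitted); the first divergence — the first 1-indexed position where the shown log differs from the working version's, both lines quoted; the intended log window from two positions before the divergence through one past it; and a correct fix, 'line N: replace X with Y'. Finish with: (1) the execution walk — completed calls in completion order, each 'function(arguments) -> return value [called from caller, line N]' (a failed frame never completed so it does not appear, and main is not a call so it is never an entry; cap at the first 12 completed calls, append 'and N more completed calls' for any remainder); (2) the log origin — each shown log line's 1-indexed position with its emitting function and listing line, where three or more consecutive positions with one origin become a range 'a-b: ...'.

Answer: the defect is in verify_load at line 15.
Key fact: The log first diverges at position 6: the faulty run prints 'leaving verify_load with 2' where the working version prints 'leaving verify_load with 3'.
Call chain: main -> verify_load([-5, 9, 12, 10, 4, 5]) (called at line 28).
First divergence: at position 6 the run shows 'leaving verify_load with 2' where the working version logs 'leaving verify_load with 3'.
Intended log window:
  4: driver got 27
  5: verify_load start, 6 items
  6: leaving verify_load with 3
Execution walk:
  audit_lot([-5, 9, 12, 10, 4, 5], 9) -> 1  [called from derive_floor, line 9]
  derive_floor([-5, 9, 12, 10, 4, 5], 9) -> 27  [called from main, line 26]
  verify_load([-5, 9, 12, 10, 4, 5]) -> 2  [called from main, line 28]
Log origin:
  1: logged in main at line 25
  2: logged in derive_floor at line 8
  3: logged in audit_lot at line 2
  4: logged in main at line 27
  5: logged in verify_load at line 14
  6: logged in verify_load at line 19
A correct fix: line 15: replace `-1` with `0`.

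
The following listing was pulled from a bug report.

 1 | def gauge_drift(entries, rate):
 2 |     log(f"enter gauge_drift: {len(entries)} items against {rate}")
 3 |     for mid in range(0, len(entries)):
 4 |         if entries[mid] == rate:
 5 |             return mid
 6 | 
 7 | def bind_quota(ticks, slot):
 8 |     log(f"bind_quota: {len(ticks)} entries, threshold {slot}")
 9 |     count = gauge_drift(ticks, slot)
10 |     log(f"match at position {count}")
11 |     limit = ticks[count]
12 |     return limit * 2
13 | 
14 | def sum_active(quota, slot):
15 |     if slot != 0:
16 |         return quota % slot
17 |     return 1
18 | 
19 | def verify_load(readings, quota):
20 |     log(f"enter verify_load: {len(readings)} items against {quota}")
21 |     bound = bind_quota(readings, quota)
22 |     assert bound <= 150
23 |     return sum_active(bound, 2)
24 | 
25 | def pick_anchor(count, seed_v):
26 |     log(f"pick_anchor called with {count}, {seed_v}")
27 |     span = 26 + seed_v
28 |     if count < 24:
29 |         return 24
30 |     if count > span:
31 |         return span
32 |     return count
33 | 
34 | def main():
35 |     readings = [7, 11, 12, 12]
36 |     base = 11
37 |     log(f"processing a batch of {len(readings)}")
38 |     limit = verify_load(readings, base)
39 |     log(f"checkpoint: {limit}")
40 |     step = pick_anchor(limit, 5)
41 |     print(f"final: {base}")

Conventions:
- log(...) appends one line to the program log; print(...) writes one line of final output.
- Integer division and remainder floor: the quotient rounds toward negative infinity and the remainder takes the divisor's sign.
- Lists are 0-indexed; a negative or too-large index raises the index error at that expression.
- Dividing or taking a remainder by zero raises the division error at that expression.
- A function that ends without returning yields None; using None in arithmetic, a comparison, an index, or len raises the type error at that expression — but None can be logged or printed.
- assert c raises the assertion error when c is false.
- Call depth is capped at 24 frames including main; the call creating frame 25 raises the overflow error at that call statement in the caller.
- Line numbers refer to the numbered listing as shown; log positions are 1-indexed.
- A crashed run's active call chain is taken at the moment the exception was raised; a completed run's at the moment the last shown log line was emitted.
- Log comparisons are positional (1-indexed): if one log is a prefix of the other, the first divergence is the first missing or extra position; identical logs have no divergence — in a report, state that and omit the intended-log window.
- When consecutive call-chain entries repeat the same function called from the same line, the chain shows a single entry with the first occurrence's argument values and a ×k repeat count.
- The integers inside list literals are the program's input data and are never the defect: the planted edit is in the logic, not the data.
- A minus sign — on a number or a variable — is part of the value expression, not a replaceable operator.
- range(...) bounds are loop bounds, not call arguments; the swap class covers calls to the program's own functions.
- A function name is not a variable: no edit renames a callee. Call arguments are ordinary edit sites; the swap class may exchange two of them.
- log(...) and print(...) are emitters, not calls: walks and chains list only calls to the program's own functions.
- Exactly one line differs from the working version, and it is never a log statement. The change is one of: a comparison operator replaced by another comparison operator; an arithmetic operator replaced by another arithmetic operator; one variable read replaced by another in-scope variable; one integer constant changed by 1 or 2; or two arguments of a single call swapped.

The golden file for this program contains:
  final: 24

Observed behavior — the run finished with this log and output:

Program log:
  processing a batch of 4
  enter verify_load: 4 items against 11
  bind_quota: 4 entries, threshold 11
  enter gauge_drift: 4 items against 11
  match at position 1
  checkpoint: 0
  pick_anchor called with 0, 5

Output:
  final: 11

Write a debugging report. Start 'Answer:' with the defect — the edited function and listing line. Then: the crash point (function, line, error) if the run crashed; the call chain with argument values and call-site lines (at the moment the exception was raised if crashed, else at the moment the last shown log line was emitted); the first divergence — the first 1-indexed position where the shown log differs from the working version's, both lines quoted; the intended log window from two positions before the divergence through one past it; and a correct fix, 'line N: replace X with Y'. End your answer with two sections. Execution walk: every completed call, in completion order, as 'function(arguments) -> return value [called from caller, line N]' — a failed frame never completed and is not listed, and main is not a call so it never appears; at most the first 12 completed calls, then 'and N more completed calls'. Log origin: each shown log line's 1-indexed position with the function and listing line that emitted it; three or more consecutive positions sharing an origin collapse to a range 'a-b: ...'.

Answer: the defect is in main at line 41.
Key fact: Nothing in the log betrays the bug — only the output does.
Call chain: main -> pick_anchor(0, 5) (called at line 40).
First divergence: none (the log streams are identical).
Execution walk:
  gauge_drift([7, 11, 12, 12], 11) -> 1  [called from bind_quota, line 9]
  bind_quota([7, 11, 12, 12], 11) -> 22  [called from verify_load, line 21]
  sum_active(22, 2) -> 0  [called from verify_load, line 23]
  verify_load([7, 11, 12, 12], 11) -> 0  [called from main, line 38]
  pick_anchor(0, 5) -> 24  [called from main, line 40]
Log origins:
  1: from main, line 37
  2: from verify_load, line 20
  3: from bind_quota, line 8
  4: from gauge_drift, line 2
  5: from bind_quota, line 10
  6: from main, line 39
  7: from pick_anchor, line 26
A correct fix: line 41: replace `base` with `step`.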